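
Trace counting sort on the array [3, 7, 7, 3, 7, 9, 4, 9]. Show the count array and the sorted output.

Count array: [0, 0, 0, 2, 1, 0, 0, 3, 0, 2]
(count[i] = number of elements equal to i)
Cumulative count: [0, 0, 0, 2, 3, 3, 3, 6, 6, 8]
Sorted: [3, 3, 4, 7, 7, 7, 9, 9]


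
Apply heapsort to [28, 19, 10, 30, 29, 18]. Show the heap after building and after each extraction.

Build heap: [30, 29, 18, 19, 28, 10]
Extract 30: [29, 28, 18, 19, 10, 30]
Extract 29: [28, 19, 18, 10, 29, 30]
Extract 28: [19, 10, 18, 28, 29, 30]
Extract 19: [18, 10, 19, 28, 29, 30]
Extract 18: [10, 18, 19, 28, 29, 30]


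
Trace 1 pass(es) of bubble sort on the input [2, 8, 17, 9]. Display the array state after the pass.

After pass 1: [2, 8, 9, 17] (1 swaps)
Total swaps: 1


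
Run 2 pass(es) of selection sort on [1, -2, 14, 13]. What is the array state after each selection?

Pass 1: Select minimum -2 at index 1, swap -> [-2, 1, 14, 13]
Pass 2: Select minimum 1 at index 1, swap -> [-2, 1, 14, 13]


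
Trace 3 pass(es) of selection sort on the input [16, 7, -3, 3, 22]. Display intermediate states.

Pass 1: Select minimum -3 at index 2, swap -> [-3, 7, 16, 3, 22]
Pass 2: Select minimum 3 at index 3, swap -> [-3, 3, 16, 7, 22]
Pass 3: Select minimum 7 at index 3, swap -> [-3, 3, 7, 16, 22]


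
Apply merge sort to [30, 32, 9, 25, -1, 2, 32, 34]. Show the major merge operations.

Divide and conquer:
  Merge [30] + [32] -> [30, 32]
  Merge [9] + [25] -> [9, 25]
  Merge [30, 32] + [9, 25] -> [9, 25, 30, 32]
  Merge [-1] + [2] -> [-1, 2]
  Merge [32] + [34] -> [32, 34]
  Merge [-1, 2] + [32, 34] -> [-1, 2, 32, 34]
  Merge [9, 25, 30, 32] + [-1, 2, 32, 34] -> [-1, 2, 9, 25, 30, 32, 32, 34]


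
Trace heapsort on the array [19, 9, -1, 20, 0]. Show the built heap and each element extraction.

Build heap: [20, 19, -1, 9, 0]
Extract 20: [19, 9, -1, 0, 20]
Extract 19: [9, 0, -1, 19, 20]
Extract 9: [0, -1, 9, 19, 20]
Extract 0: [-1, 0, 9, 19, 20]


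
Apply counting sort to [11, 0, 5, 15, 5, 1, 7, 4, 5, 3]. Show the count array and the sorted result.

Count array: [1, 1, 0, 1, 1, 3, 0, 1, 0, 0, 0, 1, 0, 0, 0, 1]
(count[i] = number of elements equal to i)
Cumulative count: [1, 2, 2, 3, 4, 7, 7, 8, 8, 8, 8, 9, 9, 9, 9, 10]
Sorted: [0, 1, 3, 4, 5, 5, 5, 7, 11, 15]


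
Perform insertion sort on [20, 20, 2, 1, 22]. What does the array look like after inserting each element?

First element 20 is already 'sorted'
Insert 20: shifted 0 elements -> [20, 20, 2, 1, 22]
Insert 2: shifted 2 elements -> [2, 20, 20, 1, 22]
Insert 1: shifted 3 elements -> [1, 2, 20, 20, 22]
Insert 22: shifted 0 elements -> [1, 2, 20, 20, 22]


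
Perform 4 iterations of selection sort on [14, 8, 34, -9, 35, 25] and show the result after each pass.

Pass 1: Select minimum -9 at index 3, swap -> [-9, 8, 34, 14, 35, 25]
Pass 2: Select minimum 8 at index 1, swap -> [-9, 8, 34, 14, 35, 25]
Pass 3: Select minimum 14 at index 3, swap -> [-9, 8, 14, 34, 35, 25]
Pass 4: Select minimum 25 at index 5, swap -> [-9, 8, 14, 25, 35, 34]


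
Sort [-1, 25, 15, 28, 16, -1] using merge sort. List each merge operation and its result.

Divide and conquer:
  Merge [25] + [15] -> [15, 25]
  Merge [-1] + [15, 25] -> [-1, 15, 25]
  Merge [16] + [-1] -> [-1, 16]
  Merge [28] + [-1, 16] -> [-1, 16, 28]
  Merge [-1, 15, 25] + [-1, 16, 28] -> [-1, -1, 15, 16, 25, 28]


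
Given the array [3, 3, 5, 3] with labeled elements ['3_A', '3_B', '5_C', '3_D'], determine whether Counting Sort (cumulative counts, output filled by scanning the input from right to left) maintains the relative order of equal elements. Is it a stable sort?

Trace Counting Sort on the labeled array (the key is the number; the letter only tracks identity):
  Counts for values 0..5: [0, 0, 0, 3, 0, 1]
  Cumulative counts: [0, 0, 0, 3, 3, 4]
  Scan right to left: place 3_D at output index 2
  Scan right to left: place 5_C at output index 3
  Scan right to left: place 3_B at output index 1
  Scan right to left: place 3_A at output index 0
  Output: [3_A, 3_B, 3_D, 5_C]
Equal keys:
  value 3: originally 3_A, 3_B, 3_D; after sorting 3_A, 3_B, 3_D -> order preserved
All equal keys kept their original relative order. Counting Sort is stable: scanning the input right to left with decreasing cumulative counts places later duplicates at later output positions.
Answer: Stable


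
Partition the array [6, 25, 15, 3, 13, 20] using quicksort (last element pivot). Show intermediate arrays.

Partition 1: pivot=20 at index 4 -> [6, 15, 3, 13, 20, 25]
Partition 2: pivot=13 at index 2 -> [6, 3, 13, 15, 20, 25]
Partition 3: pivot=3 at index 0 -> [3, 6, 13, 15, 20, 25]


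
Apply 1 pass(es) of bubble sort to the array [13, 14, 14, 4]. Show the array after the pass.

After pass 1: [13, 14, 4, 14] (1 swaps)
Total swaps: 1


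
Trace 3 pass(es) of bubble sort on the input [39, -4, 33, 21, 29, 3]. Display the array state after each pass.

After pass 1: [-4, 33, 21, 29, 3, 39] (5 swaps)
After pass 2: [-4, 21, 29, 3, 33, 39] (3 swaps)
After pass 3: [-4, 21, 3, 29, 33, 39] (1 swaps)
Total swaps: 9


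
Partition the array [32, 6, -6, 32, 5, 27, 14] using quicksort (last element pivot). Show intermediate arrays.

Partition 1: pivot=14 at index 3 -> [6, -6, 5, 14, 32, 27, 32]
Partition 2: pivot=5 at index 1 -> [-6, 5, 6, 14, 32, 27, 32]
Partition 3: pivot=32 at index 6 -> [-6, 5, 6, 14, 32, 27, 32]
Partition 4: pivot=27 at index 4 -> [-6, 5, 6, 14, 27, 32, 32]


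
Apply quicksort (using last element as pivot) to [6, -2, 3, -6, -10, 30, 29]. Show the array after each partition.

Partition 1: pivot=29 at index 5 -> [6, -2, 3, -6, -10, 29, 30]
Partition 2: pivot=-10 at index 0 -> [-10, -2, 3, -6, 6, 29, 30]
Partition 3: pivot=6 at index 4 -> [-10, -2, 3, -6, 6, 29, 30]
Partition 4: pivot=-6 at index 1 -> [-10, -6, 3, -2, 6, 29, 30]
Partition 5: pivot=-2 at index 2 -> [-10, -6, -2, 3, 6, 29, 30]


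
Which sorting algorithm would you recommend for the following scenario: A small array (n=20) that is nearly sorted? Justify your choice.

Best choice: Insertion sort
Reason: Insertion sort is O(n) for nearly sorted arrays and has low overhead


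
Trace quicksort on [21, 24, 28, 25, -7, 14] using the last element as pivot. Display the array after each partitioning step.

Partition 1: pivot=14 at index 1 -> [-7, 14, 28, 25, 21, 24]
Partition 2: pivot=24 at index 3 -> [-7, 14, 21, 24, 28, 25]
Partition 3: pivot=25 at index 4 -> [-7, 14, 21, 24, 25, 28]


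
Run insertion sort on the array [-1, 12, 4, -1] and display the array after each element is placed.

First element -1 is already 'sorted'
Insert 12: shifted 0 elements -> [-1, 12, 4, -1]
Insert 4: shifted 1 elements -> [-1, 4, 12, -1]
Insert -1: shifted 2 elements -> [-1, -1, 4, 12]


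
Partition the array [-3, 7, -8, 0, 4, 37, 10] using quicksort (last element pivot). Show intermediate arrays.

Partition 1: pivot=10 at index 5 -> [-3, 7, -8, 0, 4, 10, 37]
Partition 2: pivot=4 at index 3 -> [-3, -8, 0, 4, 7, 10, 37]
Partition 3: pivot=0 at index 2 -> [-3, -8, 0, 4, 7, 10, 37]
Partition 4: pivot=-8 at index 0 -> [-8, -3, 0, 4, 7, 10, 37]


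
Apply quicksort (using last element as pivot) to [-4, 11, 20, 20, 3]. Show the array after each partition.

Partition 1: pivot=3 at index 1 -> [-4, 3, 20, 20, 11]
Partition 2: pivot=11 at index 2 -> [-4, 3, 11, 20, 20]
Partition 3: pivot=20 at index 4 -> [-4, 3, 11, 20, 20]


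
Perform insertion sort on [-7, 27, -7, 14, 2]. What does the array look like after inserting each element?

First element -7 is already 'sorted'
Insert 27: shifted 0 elements -> [-7, 27, -7, 14, 2]
Insert -7: shifted 1 elements -> [-7, -7, 27, 14, 2]
Insert 14: shifted 1 elements -> [-7, -7, 14, 27, 2]
Insert 2: shifted 2 elements -> [-7, -7, 2, 14, 27]


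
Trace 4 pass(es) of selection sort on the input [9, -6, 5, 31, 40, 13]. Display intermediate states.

Pass 1: Select minimum -6 at index 1, swap -> [-6, 9, 5, 31, 40, 13]
Pass 2: Select minimum 5 at index 2, swap -> [-6, 5, 9, 31, 40, 13]
Pass 3: Select minimum 9 at index 2, swap -> [-6, 5, 9, 31, 40, 13]
Pass 4: Select minimum 13 at index 5, swap -> [-6, 5, 9, 13, 40, 31]


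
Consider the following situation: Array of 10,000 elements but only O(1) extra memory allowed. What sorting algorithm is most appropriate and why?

Best choice: Heapsort
Reason: Heapsort rearranges the array in place using O(1) auxiliary space and still guarantees O(n log n) time; quicksort partitions in place but needs Theta(log n) stack space for recursion (O(n) in the worst case), and mergesort requires O(n) auxiliary space


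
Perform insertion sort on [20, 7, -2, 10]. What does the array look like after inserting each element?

First element 20 is already 'sorted'
Insert 7: shifted 1 elements -> [7, 20, -2, 10]
Insert -2: shifted 2 elements -> [-2, 7, 20, 10]
Insert 10: shifted 1 elements -> [-2, 7, 10, 20]


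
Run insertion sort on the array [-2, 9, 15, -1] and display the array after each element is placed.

First element -2 is already 'sorted'
Insert 9: shifted 0 elements -> [-2, 9, 15, -1]
Insert 15: shifted 0 elements -> [-2, 9, 15, -1]
Insert -1: shifted 2 elements -> [-2, -1, 9, 15]


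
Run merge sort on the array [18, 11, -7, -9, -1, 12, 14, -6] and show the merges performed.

Divide and conquer:
  Merge [18] + [11] -> [11, 18]
  Merge [-7] + [-9] -> [-9, -7]
  Merge [11, 18] + [-9, -7] -> [-9, -7, 11, 18]
  Merge [-1] + [12] -> [-1, 12]
  Merge [14] + [-6] -> [-6, 14]
  Merge [-1, 12] + [-6, 14] -> [-6, -1, 12, 14]
  Merge [-9, -7, 11, 18] + [-6, -1, 12, 14] -> [-9, -7, -6, -1, 11, 12, 14, 18]


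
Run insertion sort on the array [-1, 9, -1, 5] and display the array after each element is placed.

First element -1 is already 'sorted'
Insert 9: shifted 0 elements -> [-1, 9, -1, 5]
Insert -1: shifted 1 elements -> [-1, -1, 9, 5]
Insert 5: shifted 1 elements -> [-1, -1, 5, 9]


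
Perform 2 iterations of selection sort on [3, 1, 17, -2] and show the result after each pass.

Pass 1: Select minimum -2 at index 3, swap -> [-2, 1, 17, 3]
Pass 2: Select minimum 1 at index 1, swap -> [-2, 1, 17, 3]


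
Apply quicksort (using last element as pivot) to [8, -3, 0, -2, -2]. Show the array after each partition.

Partition 1: pivot=-2 at index 2 -> [-3, -2, -2, 8, 0]
Partition 2: pivot=-2 at index 1 -> [-3, -2, -2, 8, 0]
Partition 3: pivot=0 at index 3 -> [-3, -2, -2, 0, 8]


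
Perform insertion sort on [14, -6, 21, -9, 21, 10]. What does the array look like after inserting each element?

First element 14 is already 'sorted'
Insert -6: shifted 1 elements -> [-6, 14, 21, -9, 21, 10]
Insert 21: shifted 0 elements -> [-6, 14, 21, -9, 21, 10]
Insert -9: shifted 3 elements -> [-9, -6, 14, 21, 21, 10]
Insert 21: shifted 0 elements -> [-9, -6, 14, 21, 21, 10]
Insert 10: shifted 3 elements -> [-9, -6, 10, 14, 21, 21]


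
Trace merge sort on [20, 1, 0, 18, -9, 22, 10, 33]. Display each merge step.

Divide and conquer:
  Merge [20] + [1] -> [1, 20]
  Merge [0] + [18] -> [0, 18]
  Merge [1, 20] + [0, 18] -> [0, 1, 18, 20]
  Merge [-9] + [22] -> [-9, 22]
  Merge [10] + [33] -> [10, 33]
  Merge [-9, 22] + [10, 33] -> [-9, 10, 22, 33]
  Merge [0, 1, 18, 20] + [-9, 10, 22, 33] -> [-9, 0, 1, 10, 18, 20, 22, 33]


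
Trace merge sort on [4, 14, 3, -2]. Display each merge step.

Divide and conquer:
  Merge [4] + [14] -> [4, 14]
  Merge [3] + [-2] -> [-2, 3]
  Merge [4, 14] + [-2, 3] -> [-2, 3, 4, 14]


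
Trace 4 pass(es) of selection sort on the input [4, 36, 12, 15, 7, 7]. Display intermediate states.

Pass 1: Select minimum 4 at index 0, swap -> [4, 36, 12, 15, 7, 7]
Pass 2: Select minimum 7 at index 4, swap -> [4, 7, 12, 15, 36, 7]
Pass 3: Select minimum 7 at index 5, swap -> [4, 7, 7, 15, 36, 12]
Pass 4: Select minimum 12 at index 5, swap -> [4, 7, 7, 12, 36, 15]


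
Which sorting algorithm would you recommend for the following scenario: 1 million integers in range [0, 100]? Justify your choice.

Best choice: Counting sort
Reason: O(n + k) where k=100 is small; linear time beats O(n log n)


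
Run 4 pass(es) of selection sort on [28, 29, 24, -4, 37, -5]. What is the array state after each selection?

Pass 1: Select minimum -5 at index 5, swap -> [-5, 29, 24, -4, 37, 28]
Pass 2: Select minimum -4 at index 3, swap -> [-5, -4, 24, 29, 37, 28]
Pass 3: Select minimum 24 at index 2, swap -> [-5, -4, 24, 29, 37, 28]
Pass 4: Select minimum 28 at index 5, swap -> [-5, -4, 24, 28, 37, 29]


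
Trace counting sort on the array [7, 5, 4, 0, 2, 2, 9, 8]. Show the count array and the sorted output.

Count array: [1, 0, 2, 0, 1, 1, 0, 1, 1, 1]
(count[i] = number of elements equal to i)
Cumulative count: [1, 1, 3, 3, 4, 5, 5, 6, 7, 8]
Sorted: [0, 2, 2, 4, 5, 7, 8, 9]


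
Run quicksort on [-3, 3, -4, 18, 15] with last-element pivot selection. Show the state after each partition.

Partition 1: pivot=15 at index 3 -> [-3, 3, -4, 15, 18]
Partition 2: pivot=-4 at index 0 -> [-4, 3, -3, 15, 18]
Partition 3: pivot=-3 at index 1 -> [-4, -3, 3, 15, 18]


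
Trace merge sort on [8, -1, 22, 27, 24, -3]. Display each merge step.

Divide and conquer:
  Merge [-1] + [22] -> [-1, 22]
  Merge [8] + [-1, 22] -> [-1, 8, 22]
  Merge [24] + [-3] -> [-3, 24]
  Merge [27] + [-3, 24] -> [-3, 24, 27]
  Merge [-1, 8, 22] + [-3, 24, 27] -> [-3, -1, 8, 22, 24, 27]


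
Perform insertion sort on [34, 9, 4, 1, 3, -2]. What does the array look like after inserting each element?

First element 34 is already 'sorted'
Insert 9: shifted 1 elements -> [9, 34, 4, 1, 3, -2]
Insert 4: shifted 2 elements -> [4, 9, 34, 1, 3, -2]
Insert 1: shifted 3 elements -> [1, 4, 9, 34, 3, -2]
Insert 3: shifted 3 elements -> [1, 3, 4, 9, 34, -2]
Insert -2: shifted 5 elements -> [-2, 1, 3, 4, 9, 34]


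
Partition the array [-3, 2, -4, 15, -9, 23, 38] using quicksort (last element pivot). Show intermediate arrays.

Partition 1: pivot=38 at index 6 -> [-3, 2, -4, 15, -9, 23, 38]
Partition 2: pivot=23 at index 5 -> [-3, 2, -4, 15, -9, 23, 38]
Partition 3: pivot=-9 at index 0 -> [-9, 2, -4, 15, -3, 23, 38]
Partition 4: pivot=-3 at index 2 -> [-9, -4, -3, 15, 2, 23, 38]
Partition 5: pivot=2 at index 3 -> [-9, -4, -3, 2, 15, 23, 38]


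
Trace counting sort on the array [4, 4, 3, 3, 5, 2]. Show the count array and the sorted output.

Count array: [0, 0, 1, 2, 2, 1]
(count[i] = number of elements equal to i)
Cumulative count: [0, 0, 1, 3, 5, 6]
Sorted: [2, 3, 3, 4, 4, 5]


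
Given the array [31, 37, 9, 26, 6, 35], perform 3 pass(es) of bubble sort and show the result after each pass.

After pass 1: [31, 9, 26, 6, 35, 37] (4 swaps)
After pass 2: [9, 26, 6, 31, 35, 37] (3 swaps)
After pass 3: [9, 6, 26, 31, 35, 37] (1 swaps)
Total swaps: 8


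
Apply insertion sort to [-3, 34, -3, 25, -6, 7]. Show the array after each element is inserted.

First element -3 is already 'sorted'
Insert 34: shifted 0 elements -> [-3, 34, -3, 25, -6, 7]
Insert -3: shifted 1 elements -> [-3, -3, 34, 25, -6, 7]
Insert 25: shifted 1 elements -> [-3, -3, 25, 34, -6, 7]
Insert -6: shifted 4 elements -> [-6, -3, -3, 25, 34, 7]
Insert 7: shifted 2 elements -> [-6, -3, -3, 7, 25, 34]


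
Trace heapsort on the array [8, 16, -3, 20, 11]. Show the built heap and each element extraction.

Build heap: [20, 16, -3, 8, 11]
Extract 20: [16, 11, -3, 8, 20]
Extract 16: [11, 8, -3, 16, 20]
Extract 11: [8, -3, 11, 16, 20]
Extract 8: [-3, 8, 11, 16, 20]


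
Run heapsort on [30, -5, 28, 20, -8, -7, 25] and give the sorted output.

Build heap: [30, 20, 28, -5, -8, -7, 25]
Extract 30: [28, 20, 25, -5, -8, -7, 30]
Extract 28: [25, 20, -7, -5, -8, 28, 30]
Extract 25: [20, -5, -7, -8, 25, 28, 30]
Extract 20: [-5, -8, -7, 20, 25, 28, 30]
Extract -5: [-7, -8, -5, 20, 25, 28, 30]
Extract -7: [-8, -7, -5, 20, 25, 28, 30]


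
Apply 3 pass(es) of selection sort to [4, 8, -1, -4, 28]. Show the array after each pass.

Pass 1: Select minimum -4 at index 3, swap -> [-4, 8, -1, 4, 28]
Pass 2: Select minimum -1 at index 2, swap -> [-4, -1, 8, 4, 28]
Pass 3: Select minimum 4 at index 3, swap -> [-4, -1, 4, 8, 28]


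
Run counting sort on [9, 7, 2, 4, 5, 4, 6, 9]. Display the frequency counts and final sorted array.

Count array: [0, 0, 1, 0, 2, 1, 1, 1, 0, 2]
(count[i] = number of elements equal to i)
Cumulative count: [0, 0, 1, 1, 3, 4, 5, 6, 6, 8]
Sorted: [2, 4, 4, 5, 6, 7, 9, 9]


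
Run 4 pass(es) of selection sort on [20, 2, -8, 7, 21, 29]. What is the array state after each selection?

Pass 1: Select minimum -8 at index 2, swap -> [-8, 2, 20, 7, 21, 29]
Pass 2: Select minimum 2 at index 1, swap -> [-8, 2, 20, 7, 21, 29]
Pass 3: Select minimum 7 at index 3, swap -> [-8, 2, 7, 20, 21, 29]
Pass 4: Select minimum 20 at index 3, swap -> [-8, 2, 7, 20, 21, 29]


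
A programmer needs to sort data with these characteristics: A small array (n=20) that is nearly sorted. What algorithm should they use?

Best choice: Insertion sort
Reason: Insertion sort is O(n) for nearly sorted arrays and has low overhead


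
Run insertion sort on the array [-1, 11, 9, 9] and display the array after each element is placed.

First element -1 is already 'sorted'
Insert 11: shifted 0 elements -> [-1, 11, 9, 9]
Insert 9: shifted 1 elements -> [-1, 9, 11, 9]
Insert 9: shifted 1 elements -> [-1, 9, 9, 11]


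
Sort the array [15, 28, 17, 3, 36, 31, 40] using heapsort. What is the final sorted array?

Build heap: [40, 36, 31, 3, 28, 15, 17]
Extract 40: [36, 28, 31, 3, 17, 15, 40]
Extract 36: [31, 28, 15, 3, 17, 36, 40]
Extract 31: [28, 17, 15, 3, 31, 36, 40]
Extract 28: [17, 3, 15, 28, 31, 36, 40]
Extract 17: [15, 3, 17, 28, 31, 36, 40]
Extract 15: [3, 15, 17, 28, 31, 36, 40]


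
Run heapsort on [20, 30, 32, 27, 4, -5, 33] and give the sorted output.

Build heap: [33, 30, 32, 27, 4, -5, 20]
Extract 33: [32, 30, 20, 27, 4, -5, 33]
Extract 32: [30, 27, 20, -5, 4, 32, 33]
Extract 30: [27, 4, 20, -5, 30, 32, 33]
Extract 27: [20, 4, -5, 27, 30, 32, 33]
Extract 20: [4, -5, 20, 27, 30, 32, 33]
Extract 4: [-5, 4, 20, 27, 30, 32, 33]


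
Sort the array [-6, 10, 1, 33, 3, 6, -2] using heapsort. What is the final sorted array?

Build heap: [33, 10, 6, -6, 3, 1, -2]
Extract 33: [10, 3, 6, -6, -2, 1, 33]
Extract 10: [6, 3, 1, -6, -2, 10, 33]
Extract 6: [3, -2, 1, -6, 6, 10, 33]
Extract 3: [1, -2, -6, 3, 6, 10, 33]
Extract 1: [-2, -6, 1, 3, 6, 10, 33]
Extract -2: [-6, -2, 1, 3, 6, 10, 33]


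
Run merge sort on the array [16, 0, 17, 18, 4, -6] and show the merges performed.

Divide and conquer:
  Merge [0] + [17] -> [0, 17]
  Merge [16] + [0, 17] -> [0, 16, 17]
  Merge [4] + [-6] -> [-6, 4]
  Merge [18] + [-6, 4] -> [-6, 4, 18]
  Merge [0, 16, 17] + [-6, 4, 18] -> [-6, 0, 4, 16, 17, 18]


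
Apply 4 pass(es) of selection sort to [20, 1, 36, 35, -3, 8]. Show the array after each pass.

Pass 1: Select minimum -3 at index 4, swap -> [-3, 1, 36, 35, 20, 8]
Pass 2: Select minimum 1 at index 1, swap -> [-3, 1, 36, 35, 20, 8]
Pass 3: Select minimum 8 at index 5, swap -> [-3, 1, 8, 35, 20, 36]
Pass 4: Select minimum 20 at index 4, swap -> [-3, 1, 8, 20, 35, 36]


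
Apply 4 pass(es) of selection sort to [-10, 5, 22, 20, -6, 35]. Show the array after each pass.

Pass 1: Select minimum -10 at index 0, swap -> [-10, 5, 22, 20, -6, 35]
Pass 2: Select minimum -6 at index 4, swap -> [-10, -6, 22, 20, 5, 35]
Pass 3: Select minimum 5 at index 4, swap -> [-10, -6, 5, 20, 22, 35]
Pass 4: Select minimum 20 at index 3, swap -> [-10, -6, 5, 20, 22, 35]


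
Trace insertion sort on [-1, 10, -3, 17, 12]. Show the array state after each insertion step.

First element -1 is already 'sorted'
Insert 10: shifted 0 elements -> [-1, 10, -3, 17, 12]
Insert -3: shifted 2 elements -> [-3, -1, 10, 17, 12]
Insert 17: shifted 0 elements -> [-3, -1, 10, 17, 12]
Insert 12: shifted 1 elements -> [-3, -1, 10, 12, 17]


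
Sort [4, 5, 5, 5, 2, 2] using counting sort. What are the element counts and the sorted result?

Count array: [0, 0, 2, 0, 1, 3]
(count[i] = number of elements equal to i)
Cumulative count: [0, 0, 2, 2, 3, 6]
Sorted: [2, 2, 4, 5, 5, 5]


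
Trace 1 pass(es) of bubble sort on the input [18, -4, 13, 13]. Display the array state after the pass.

After pass 1: [-4, 13, 13, 18] (3 swaps)
Total swaps: 3


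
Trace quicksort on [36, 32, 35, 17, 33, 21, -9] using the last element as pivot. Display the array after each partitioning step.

Partition 1: pivot=-9 at index 0 -> [-9, 32, 35, 17, 33, 21, 36]
Partition 2: pivot=36 at index 6 -> [-9, 32, 35, 17, 33, 21, 36]
Partition 3: pivot=21 at index 2 -> [-9, 17, 21, 32, 33, 35, 36]
Partition 4: pivot=35 at index 5 -> [-9, 17, 21, 32, 33, 35, 36]
Partition 5: pivot=33 at index 4 -> [-9, 17, 21, 32, 33, 35, 36]


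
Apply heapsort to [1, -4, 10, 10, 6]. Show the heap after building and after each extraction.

Build heap: [10, 6, 10, -4, 1]
Extract 10: [10, 6, 1, -4, 10]
Extract 10: [6, -4, 1, 10, 10]
Extract 6: [1, -4, 6, 10, 10]
Extract 1: [-4, 1, 6, 10, 10]


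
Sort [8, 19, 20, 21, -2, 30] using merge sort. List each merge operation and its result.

Divide and conquer:
  Merge [19] + [20] -> [19, 20]
  Merge [8] + [19, 20] -> [8, 19, 20]
  Merge [-2] + [30] -> [-2, 30]
  Merge [21] + [-2, 30] -> [-2, 21, 30]
  Merge [8, 19, 20] + [-2, 21, 30] -> [-2, 8, 19, 20, 21, 30]


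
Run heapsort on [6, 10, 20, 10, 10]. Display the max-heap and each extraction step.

Build heap: [20, 10, 6, 10, 10]
Extract 20: [10, 10, 6, 10, 20]
Extract 10: [10, 10, 6, 10, 20]
Extract 10: [10, 6, 10, 10, 20]
Extract 10: [6, 10, 10, 10, 20]


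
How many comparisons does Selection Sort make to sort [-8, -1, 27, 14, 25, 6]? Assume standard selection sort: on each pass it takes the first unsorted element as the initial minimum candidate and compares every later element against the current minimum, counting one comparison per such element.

Pass 1: scan indices 1..5 for the minimum = 5 comparison(s); min is -8, place at index 0 -> [-8, -1, 27, 14, 25, 6]
Pass 2: scan indices 2..5 for the minimum = 4 comparison(s); min is -1, place at index 1 -> [-8, -1, 27, 14, 25, 6]
Pass 3: scan indices 3..5 for the minimum = 3 comparison(s); min is 6, place at index 2 -> [-8, -1, 6, 14, 25, 27]
Pass 4: scan indices 4..5 for the minimum = 2 comparison(s); min is 14, place at index 3 -> [-8, -1, 6, 14, 25, 27]
Pass 5: scan indices 5..5 for the minimum = 1 comparison(s); min is 25, place at index 4 -> [-8, -1, 6, 14, 25, 27]
Selection sort always scans the whole unsorted suffix, so the count is (n-1) + (n-2) + ... + 1 = n(n-1)/2 = 6*5/2 = 15 regardless of the input order.
Total comparisons: 5 + 4 + 3 + 2 + 1 = 15


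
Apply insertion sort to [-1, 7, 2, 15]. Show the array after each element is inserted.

First element -1 is already 'sorted'
Insert 7: shifted 0 elements -> [-1, 7, 2, 15]
Insert 2: shifted 1 elements -> [-1, 2, 7, 15]
Insert 15: shifted 0 elements -> [-1, 2, 7, 15]


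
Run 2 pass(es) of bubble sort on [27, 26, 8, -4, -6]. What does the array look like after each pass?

After pass 1: [26, 8, -4, -6, 27] (4 swaps)
After pass 2: [8, -4, -6, 26, 27] (3 swaps)
Total swaps: 7


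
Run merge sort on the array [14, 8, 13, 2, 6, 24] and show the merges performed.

Divide and conquer:
  Merge [8] + [13] -> [8, 13]
  Merge [14] + [8, 13] -> [8, 13, 14]
  Merge [6] + [24] -> [6, 24]
  Merge [2] + [6, 24] -> [2, 6, 24]
  Merge [8, 13, 14] + [2, 6, 24] -> [2, 6, 8, 13, 14, 24]


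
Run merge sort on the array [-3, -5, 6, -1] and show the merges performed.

Divide and conquer:
  Merge [-3] + [-5] -> [-5, -3]
  Merge [6] + [-1] -> [-1, 6]
  Merge [-5, -3] + [-1, 6] -> [-5, -3, -1, 6]


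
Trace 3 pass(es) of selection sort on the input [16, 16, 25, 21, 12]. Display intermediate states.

Pass 1: Select minimum 12 at index 4, swap -> [12, 16, 25, 21, 16]
Pass 2: Select minimum 16 at index 1, swap -> [12, 16, 25, 21, 16]
Pass 3: Select minimum 16 at index 4, swap -> [12, 16, 16, 21, 25]


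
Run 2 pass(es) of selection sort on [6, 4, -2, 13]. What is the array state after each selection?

Pass 1: Select minimum -2 at index 2, swap -> [-2, 4, 6, 13]
Pass 2: Select minimum 4 at index 1, swap -> [-2, 4, 6, 13]


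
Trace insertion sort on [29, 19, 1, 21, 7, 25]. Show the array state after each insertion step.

First element 29 is already 'sorted'
Insert 19: shifted 1 elements -> [19, 29, 1, 21, 7, 25]
Insert 1: shifted 2 elements -> [1, 19, 29, 21, 7, 25]
Insert 21: shifted 1 elements -> [1, 19, 21, 29, 7, 25]
Insert 7: shifted 3 elements -> [1, 7, 19, 21, 29, 25]
Insert 25: shifted 1 elements -> [1, 7, 19, 21, 25, 29]


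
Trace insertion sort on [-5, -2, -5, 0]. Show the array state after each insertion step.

First element -5 is already 'sorted'
Insert -2: shifted 0 elements -> [-5, -2, -5, 0]
Insert -5: shifted 1 elements -> [-5, -5, -2, 0]
Insert 0: shifted 0 elements -> [-5, -5, -2, 0]


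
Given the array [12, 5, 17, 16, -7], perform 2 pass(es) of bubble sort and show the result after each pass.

After pass 1: [5, 12, 16, -7, 17] (3 swaps)
After pass 2: [5, 12, -7, 16, 17] (1 swaps)
Total swaps: 4


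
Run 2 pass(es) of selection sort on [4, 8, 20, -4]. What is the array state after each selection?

Pass 1: Select minimum -4 at index 3, swap -> [-4, 8, 20, 4]
Pass 2: Select minimum 4 at index 3, swap -> [-4, 4, 20, 8]


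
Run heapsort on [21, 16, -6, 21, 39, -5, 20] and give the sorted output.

Build heap: [39, 21, 20, 21, 16, -5, -6]
Extract 39: [21, 21, 20, -6, 16, -5, 39]
Extract 21: [21, 16, 20, -6, -5, 21, 39]
Extract 21: [20, 16, -5, -6, 21, 21, 39]
Extract 20: [16, -6, -5, 20, 21, 21, 39]
Extract 16: [-5, -6, 16, 20, 21, 21, 39]
Extract -5: [-6, -5, 16, 20, 21, 21, 39]


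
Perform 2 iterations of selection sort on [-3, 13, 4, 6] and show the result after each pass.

Pass 1: Select minimum -3 at index 0, swap -> [-3, 13, 4, 6]
Pass 2: Select minimum 4 at index 2, swap -> [-3, 4, 13, 6]


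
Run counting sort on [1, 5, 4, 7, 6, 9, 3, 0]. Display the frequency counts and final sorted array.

Count array: [1, 1, 0, 1, 1, 1, 1, 1, 0, 1]
(count[i] = number of elements equal to i)
Cumulative count: [1, 2, 2, 3, 4, 5, 6, 7, 7, 8]
Sorted: [0, 1, 3, 4, 5, 6, 7, 9]


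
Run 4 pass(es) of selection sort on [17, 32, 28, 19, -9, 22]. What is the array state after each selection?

Pass 1: Select minimum -9 at index 4, swap -> [-9, 32, 28, 19, 17, 22]
Pass 2: Select minimum 17 at index 4, swap -> [-9, 17, 28, 19, 32, 22]
Pass 3: Select minimum 19 at index 3, swap -> [-9, 17, 19, 28, 32, 22]
Pass 4: Select minimum 22 at index 5, swap -> [-9, 17, 19, 22, 32, 28]


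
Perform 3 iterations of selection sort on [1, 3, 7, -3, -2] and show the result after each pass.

Pass 1: Select minimum -3 at index 3, swap -> [-3, 3, 7, 1, -2]
Pass 2: Select minimum -2 at index 4, swap -> [-3, -2, 7, 1, 3]
Pass 3: Select minimum 1 at index 3, swap -> [-3, -2, 1, 7, 3]


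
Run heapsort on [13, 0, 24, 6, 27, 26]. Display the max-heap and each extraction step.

Build heap: [27, 13, 26, 6, 0, 24]
Extract 27: [26, 13, 24, 6, 0, 27]
Extract 26: [24, 13, 0, 6, 26, 27]
Extract 24: [13, 6, 0, 24, 26, 27]
Extract 13: [6, 0, 13, 24, 26, 27]
Extract 6: [0, 6, 13, 24, 26, 27]


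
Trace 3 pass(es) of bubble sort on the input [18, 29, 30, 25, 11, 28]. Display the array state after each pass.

After pass 1: [18, 29, 25, 11, 28, 30] (3 swaps)
After pass 2: [18, 25, 11, 28, 29, 30] (3 swaps)
After pass 3: [18, 11, 25, 28, 29, 30] (1 swaps)
Total swaps: 7


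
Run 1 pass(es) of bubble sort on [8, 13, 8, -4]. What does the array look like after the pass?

After pass 1: [8, 8, -4, 13] (2 swaps)
Total swaps: 2


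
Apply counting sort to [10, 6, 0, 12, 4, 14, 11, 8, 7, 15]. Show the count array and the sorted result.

Count array: [1, 0, 0, 0, 1, 0, 1, 1, 1, 0, 1, 1, 1, 0, 1, 1]
(count[i] = number of elements equal to i)
Cumulative count: [1, 1, 1, 1, 2, 2, 3, 4, 5, 5, 6, 7, 8, 8, 9, 10]
Sorted: [0, 4, 6, 7, 8, 10, 11, 12, 14, 15]


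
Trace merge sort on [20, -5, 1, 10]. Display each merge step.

Divide and conquer:
  Merge [20] + [-5] -> [-5, 20]
  Merge [1] + [10] -> [1, 10]
  Merge [-5, 20] + [1, 10] -> [-5, 1, 10, 20]


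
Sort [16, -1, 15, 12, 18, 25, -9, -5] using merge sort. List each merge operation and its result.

Divide and conquer:
  Merge [16] + [-1] -> [-1, 16]
  Merge [15] + [12] -> [12, 15]
  Merge [-1, 16] + [12, 15] -> [-1, 12, 15, 16]
  Merge [18] + [25] -> [18, 25]
  Merge [-9] + [-5] -> [-9, -5]
  Merge [18, 25] + [-9, -5] -> [-9, -5, 18, 25]
  Merge [-1, 12, 15, 16] + [-9, -5, 18, 25] -> [-9, -5, -1, 12, 15, 16, 18, 25]


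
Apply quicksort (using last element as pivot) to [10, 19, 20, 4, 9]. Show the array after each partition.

Partition 1: pivot=9 at index 1 -> [4, 9, 20, 10, 19]
Partition 2: pivot=19 at index 3 -> [4, 9, 10, 19, 20]


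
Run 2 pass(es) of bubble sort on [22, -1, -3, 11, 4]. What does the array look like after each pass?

After pass 1: [-1, -3, 11, 4, 22] (4 swaps)
After pass 2: [-3, -1, 4, 11, 22] (2 swaps)
Total swaps: 6


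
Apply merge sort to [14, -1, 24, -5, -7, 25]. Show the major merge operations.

Divide and conquer:
  Merge [-1] + [24] -> [-1, 24]
  Merge [14] + [-1, 24] -> [-1, 14, 24]
  Merge [-7] + [25] -> [-7, 25]
  Merge [-5] + [-7, 25] -> [-7, -5, 25]
  Merge [-1, 14, 24] + [-7, -5, 25] -> [-7, -5, -1, 14, 24, 25]


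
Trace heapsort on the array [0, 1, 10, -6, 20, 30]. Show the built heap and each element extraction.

Build heap: [30, 20, 10, -6, 1, 0]
Extract 30: [20, 1, 10, -6, 0, 30]
Extract 20: [10, 1, 0, -6, 20, 30]
Extract 10: [1, -6, 0, 10, 20, 30]
Extract 1: [0, -6, 1, 10, 20, 30]
Extract 0: [-6, 0, 1, 10, 20, 30]


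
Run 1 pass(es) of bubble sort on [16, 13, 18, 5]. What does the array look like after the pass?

After pass 1: [13, 16, 5, 18] (2 swaps)
Total swaps: 2


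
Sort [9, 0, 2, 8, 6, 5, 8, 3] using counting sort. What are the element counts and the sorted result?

Count array: [1, 0, 1, 1, 0, 1, 1, 0, 2, 1]
(count[i] = number of elements equal to i)
Cumulative count: [1, 1, 2, 3, 3, 4, 5, 5, 7, 8]
Sorted: [0, 2, 3, 5, 6, 8, 8, 9]


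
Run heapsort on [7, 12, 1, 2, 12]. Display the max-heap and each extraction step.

Build heap: [12, 12, 1, 2, 7]
Extract 12: [12, 7, 1, 2, 12]
Extract 12: [7, 2, 1, 12, 12]
Extract 7: [2, 1, 7, 12, 12]
Extract 2: [1, 2, 7, 12, 12]


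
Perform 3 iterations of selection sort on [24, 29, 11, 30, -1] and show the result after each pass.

Pass 1: Select minimum -1 at index 4, swap -> [-1, 29, 11, 30, 24]
Pass 2: Select minimum 11 at index 2, swap -> [-1, 11, 29, 30, 24]
Pass 3: Select minimum 24 at index 4, swap -> [-1, 11, 24, 30, 29]


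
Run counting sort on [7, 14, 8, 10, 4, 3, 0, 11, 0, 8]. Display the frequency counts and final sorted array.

Count array: [2, 0, 0, 1, 1, 0, 0, 1, 2, 0, 1, 1, 0, 0, 1]
(count[i] = number of elements equal to i)
Cumulative count: [2, 2, 2, 3, 4, 4, 4, 5, 7, 7, 8, 9, 9, 9, 10]
Sorted: [0, 0, 3, 4, 7, 8, 8, 10, 11, 14]


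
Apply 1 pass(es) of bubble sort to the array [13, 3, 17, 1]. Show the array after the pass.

After pass 1: [3, 13, 1, 17] (2 swaps)
Total swaps: 2


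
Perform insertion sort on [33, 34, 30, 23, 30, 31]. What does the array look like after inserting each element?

First element 33 is already 'sorted'
Insert 34: shifted 0 elements -> [33, 34, 30, 23, 30, 31]
Insert 30: shifted 2 elements -> [30, 33, 34, 23, 30, 31]
Insert 23: shifted 3 elements -> [23, 30, 33, 34, 30, 31]
Insert 30: shifted 2 elements -> [23, 30, 30, 33, 34, 31]
Insert 31: shifted 2 elements -> [23, 30, 30, 31, 33, 34]


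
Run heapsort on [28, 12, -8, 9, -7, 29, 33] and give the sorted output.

Build heap: [33, 12, 29, 9, -7, 28, -8]
Extract 33: [29, 12, 28, 9, -7, -8, 33]
Extract 29: [28, 12, -8, 9, -7, 29, 33]
Extract 28: [12, 9, -8, -7, 28, 29, 33]
Extract 12: [9, -7, -8, 12, 28, 29, 33]
Extract 9: [-7, -8, 9, 12, 28, 29, 33]
Extract -7: [-8, -7, 9, 12, 28, 29, 33]


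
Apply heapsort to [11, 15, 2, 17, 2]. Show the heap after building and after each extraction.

Build heap: [17, 15, 2, 11, 2]
Extract 17: [15, 11, 2, 2, 17]
Extract 15: [11, 2, 2, 15, 17]
Extract 11: [2, 2, 11, 15, 17]
Extract 2: [2, 2, 11, 15, 17]


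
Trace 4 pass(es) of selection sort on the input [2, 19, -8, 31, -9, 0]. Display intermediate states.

Pass 1: Select minimum -9 at index 4, swap -> [-9, 19, -8, 31, 2, 0]
Pass 2: Select minimum -8 at index 2, swap -> [-9, -8, 19, 31, 2, 0]
Pass 3: Select minimum 0 at index 5, swap -> [-9, -8, 0, 31, 2, 19]
Pass 4: Select minimum 2 at index 4, swap -> [-9, -8, 0, 2, 31, 19]


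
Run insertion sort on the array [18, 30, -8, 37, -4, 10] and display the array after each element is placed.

First element 18 is already 'sorted'
Insert 30: shifted 0 elements -> [18, 30, -8, 37, -4, 10]
Insert -8: shifted 2 elements -> [-8, 18, 30, 37, -4, 10]
Insert 37: shifted 0 elements -> [-8, 18, 30, 37, -4, 10]
Insert -4: shifted 3 elements -> [-8, -4, 18, 30, 37, 10]
Insert 10: shifted 3 elements -> [-8, -4, 10, 18, 30, 37]


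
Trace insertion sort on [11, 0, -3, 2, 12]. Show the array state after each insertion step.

First element 11 is already 'sorted'
Insert 0: shifted 1 elements -> [0, 11, -3, 2, 12]
Insert -3: shifted 2 elements -> [-3, 0, 11, 2, 12]
Insert 2: shifted 1 elements -> [-3, 0, 2, 11, 12]
Insert 12: shifted 0 elements -> [-3, 0, 2, 11, 12]


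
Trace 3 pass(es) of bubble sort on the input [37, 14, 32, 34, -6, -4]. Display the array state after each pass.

After pass 1: [14, 32, 34, -6, -4, 37] (5 swaps)
After pass 2: [14, 32, -6, -4, 34, 37] (2 swaps)
After pass 3: [14, -6, -4, 32, 34, 37] (2 swaps)
Total swaps: 9


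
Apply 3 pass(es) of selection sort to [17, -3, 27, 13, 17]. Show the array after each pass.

Pass 1: Select minimum -3 at index 1, swap -> [-3, 17, 27, 13, 17]
Pass 2: Select minimum 13 at index 3, swap -> [-3, 13, 27, 17, 17]
Pass 3: Select minimum 17 at index 3, swap -> [-3, 13, 17, 27, 17]


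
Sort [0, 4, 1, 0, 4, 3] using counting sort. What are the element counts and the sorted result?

Count array: [2, 1, 0, 1, 2]
(count[i] = number of elements equal to i)
Cumulative count: [2, 3, 3, 4, 6]
Sorted: [0, 0, 1, 3, 4, 4]


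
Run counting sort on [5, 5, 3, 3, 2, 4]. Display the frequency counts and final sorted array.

Count array: [0, 0, 1, 2, 1, 2]
(count[i] = number of elements equal to i)
Cumulative count: [0, 0, 1, 3, 4, 6]
Sorted: [2, 3, 3, 4, 5, 5]


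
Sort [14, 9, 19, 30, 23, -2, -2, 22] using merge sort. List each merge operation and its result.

Divide and conquer:
  Merge [14] + [9] -> [9, 14]
  Merge [19] + [30] -> [19, 30]
  Merge [9, 14] + [19, 30] -> [9, 14, 19, 30]
  Merge [23] + [-2] -> [-2, 23]
  Merge [-2] + [22] -> [-2, 22]
  Merge [-2, 23] + [-2, 22] -> [-2, -2, 22, 23]
  Merge [9, 14, 19, 30] + [-2, -2, 22, 23] -> [-2, -2, 9, 14, 19, 22, 23, 30]


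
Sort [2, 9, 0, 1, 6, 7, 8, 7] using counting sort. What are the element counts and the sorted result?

Count array: [1, 1, 1, 0, 0, 0, 1, 2, 1, 1]
(count[i] = number of elements equal to i)
Cumulative count: [1, 2, 3, 3, 3, 3, 4, 6, 7, 8]
Sorted: [0, 1, 2, 6, 7, 7, 8, 9]


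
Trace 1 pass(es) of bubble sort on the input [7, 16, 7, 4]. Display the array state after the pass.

After pass 1: [7, 7, 4, 16] (2 swaps)
Total swaps: 2


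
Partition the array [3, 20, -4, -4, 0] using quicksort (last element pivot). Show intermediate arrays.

Partition 1: pivot=0 at index 2 -> [-4, -4, 0, 20, 3]
Partition 2: pivot=-4 at index 1 -> [-4, -4, 0, 20, 3]
Partition 3: pivot=3 at index 3 -> [-4, -4, 0, 3, 20]


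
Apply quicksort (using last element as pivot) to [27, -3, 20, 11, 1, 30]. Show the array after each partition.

Partition 1: pivot=30 at index 5 -> [27, -3, 20, 11, 1, 30]
Partition 2: pivot=1 at index 1 -> [-3, 1, 20, 11, 27, 30]
Partition 3: pivot=27 at index 4 -> [-3, 1, 20, 11, 27, 30]
Partition 4: pivot=11 at index 2 -> [-3, 1, 11, 20, 27, 30]


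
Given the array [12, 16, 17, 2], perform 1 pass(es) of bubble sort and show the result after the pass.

After pass 1: [12, 16, 2, 17] (1 swaps)
Total swaps: 1


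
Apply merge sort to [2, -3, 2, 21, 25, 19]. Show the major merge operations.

Divide and conquer:
  Merge [-3] + [2] -> [-3, 2]
  Merge [2] + [-3, 2] -> [-3, 2, 2]
  Merge [25] + [19] -> [19, 25]
  Merge [21] + [19, 25] -> [19, 21, 25]
  Merge [-3, 2, 2] + [19, 21, 25] -> [-3, 2, 2, 19, 21, 25]


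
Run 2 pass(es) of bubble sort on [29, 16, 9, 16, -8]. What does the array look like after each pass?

After pass 1: [16, 9, 16, -8, 29] (4 swaps)
After pass 2: [9, 16, -8, 16, 29] (2 swaps)
Total swaps: 6


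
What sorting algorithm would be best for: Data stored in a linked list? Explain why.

Best choice: Merge sort
Reason: Merge sort doesn't require random access; can be done in O(1) extra space for linked lists


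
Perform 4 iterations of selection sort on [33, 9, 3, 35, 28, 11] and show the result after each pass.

Pass 1: Select minimum 3 at index 2, swap -> [3, 9, 33, 35, 28, 11]
Pass 2: Select minimum 9 at index 1, swap -> [3, 9, 33, 35, 28, 11]
Pass 3: Select minimum 11 at index 5, swap -> [3, 9, 11, 35, 28, 33]
Pass 4: Select minimum 28 at index 4, swap -> [3, 9, 11, 28, 35, 33]


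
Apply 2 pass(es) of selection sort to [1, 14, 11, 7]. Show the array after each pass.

Pass 1: Select minimum 1 at index 0, swap -> [1, 14, 11, 7]
Pass 2: Select minimum 7 at index 3, swap -> [1, 7, 11, 14]


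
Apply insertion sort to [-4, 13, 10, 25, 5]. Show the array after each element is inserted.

First element -4 is already 'sorted'
Insert 13: shifted 0 elements -> [-4, 13, 10, 25, 5]
Insert 10: shifted 1 elements -> [-4, 10, 13, 25, 5]
Insert 25: shifted 0 elements -> [-4, 10, 13, 25, 5]
Insert 5: shifted 3 elements -> [-4, 5, 10, 13, 25]


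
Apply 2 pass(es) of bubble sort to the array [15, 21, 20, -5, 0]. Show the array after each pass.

After pass 1: [15, 20, -5, 0, 21] (3 swaps)
After pass 2: [15, -5, 0, 20, 21] (2 swaps)
Total swaps: 5


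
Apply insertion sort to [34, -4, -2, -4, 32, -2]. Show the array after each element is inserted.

First element 34 is already 'sorted'
Insert -4: shifted 1 elements -> [-4, 34, -2, -4, 32, -2]
Insert -2: shifted 1 elements -> [-4, -2, 34, -4, 32, -2]
Insert -4: shifted 2 elements -> [-4, -4, -2, 34, 32, -2]
Insert 32: shifted 1 elements -> [-4, -4, -2, 32, 34, -2]
Insert -2: shifted 2 elements -> [-4, -4, -2, -2, 32, 34]


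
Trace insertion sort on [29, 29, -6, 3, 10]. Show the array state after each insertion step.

First element 29 is already 'sorted'
Insert 29: shifted 0 elements -> [29, 29, -6, 3, 10]
Insert -6: shifted 2 elements -> [-6, 29, 29, 3, 10]
Insert 3: shifted 2 elements -> [-6, 3, 29, 29, 10]
Insert 10: shifted 2 elements -> [-6, 3, 10, 29, 29]


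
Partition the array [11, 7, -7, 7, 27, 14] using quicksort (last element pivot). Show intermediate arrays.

Partition 1: pivot=14 at index 4 -> [11, 7, -7, 7, 14, 27]
Partition 2: pivot=7 at index 2 -> [7, -7, 7, 11, 14, 27]
Partition 3: pivot=-7 at index 0 -> [-7, 7, 7, 11, 14, 27]


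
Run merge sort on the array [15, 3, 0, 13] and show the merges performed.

Divide and conquer:
  Merge [15] + [3] -> [3, 15]
  Merge [0] + [13] -> [0, 13]
  Merge [3, 15] + [0, 13] -> [0, 3, 13, 15]


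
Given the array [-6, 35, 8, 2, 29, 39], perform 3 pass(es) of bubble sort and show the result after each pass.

After pass 1: [-6, 8, 2, 29, 35, 39] (3 swaps)
After pass 2: [-6, 2, 8, 29, 35, 39] (1 swaps)
After pass 3: [-6, 2, 8, 29, 35, 39] (0 swaps)
Total swaps: 4


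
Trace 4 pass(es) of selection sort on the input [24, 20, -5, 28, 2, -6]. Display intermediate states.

Pass 1: Select minimum -6 at index 5, swap -> [-6, 20, -5, 28, 2, 24]
Pass 2: Select minimum -5 at index 2, swap -> [-6, -5, 20, 28, 2, 24]
Pass 3: Select minimum 2 at index 4, swap -> [-6, -5, 2, 28, 20, 24]
Pass 4: Select minimum 20 at index 4, swap -> [-6, -5, 2, 20, 28, 24]
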